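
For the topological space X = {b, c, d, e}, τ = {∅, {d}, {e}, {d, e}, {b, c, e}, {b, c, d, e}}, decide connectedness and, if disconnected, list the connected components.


(X, τ) is disconnected; components = [{d}, {b, c, e}].

Find clopen sets (U ∈ τ with X ∖ U ∈ τ):
  U = ∅, X ∖ U = {b, c, d, e} — both open, so U is clopen.
  U = {d}, X ∖ U = {b, c, e} — both open, so U is clopen.
  U = {b, c, e}, X ∖ U = {d} — both open, so U is clopen.
  U = {b, c, d, e}, X ∖ U = ∅ — both open, so U is clopen.
Nontrivial clopen(s) exist: e.g. {b, c, e}. So (X, τ) is disconnected.
Compute connected components by grouping points that agree on all clopens:
  component: {d}
  component: {b, c, e}


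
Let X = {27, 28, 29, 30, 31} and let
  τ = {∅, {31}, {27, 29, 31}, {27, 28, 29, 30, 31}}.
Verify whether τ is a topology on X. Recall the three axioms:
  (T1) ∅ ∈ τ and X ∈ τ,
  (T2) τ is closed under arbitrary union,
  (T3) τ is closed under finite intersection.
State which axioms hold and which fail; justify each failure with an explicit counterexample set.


τ IS a topology on X.

Axiom (T1): ∅ ∈ τ? Yes; X ∈ τ? Yes.
Axiom (T2/T3): check pairwise unions and intersections of members of τ.
All pairwise intersections and unions checked — each lies in τ. Therefore τ satisfies (T1), (T2), (T3): it IS a topology on X.


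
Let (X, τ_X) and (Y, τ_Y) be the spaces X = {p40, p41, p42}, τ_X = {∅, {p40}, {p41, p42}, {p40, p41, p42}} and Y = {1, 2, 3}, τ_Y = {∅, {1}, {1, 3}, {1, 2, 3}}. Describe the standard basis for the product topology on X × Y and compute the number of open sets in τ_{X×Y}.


Basis B = {∅ × ∅, {p40} × {1}, {p40} × {1, 3}, {p41, p42} × {1}, {p40} × {1, 2, 3}, {p40, p41, p42} × {1}, {p41, p42} × {1, 3}, {p40, p41, p42} × {1, 3}, {p41, p42} × {1, 2, 3}, {p40, p41, p42} × {1, 2, 3}}; |τ_{X×Y}| = 16.

Enumerate products U × V with U ∈ τ_X, V ∈ τ_Y (deduplicated):
  ∅ × ∅ = {} (∅)
  {p40} × {1} = {(p40,1)}
  {p40} × {1, 3} = {(p40,1), (p40,3)}
  {p41, p42} × {1} = {(p41,1), (p42,1)}
  {p40} × {1, 2, 3} = {(p40,1), (p40,2), (p40,3)}
  {p40, p41, p42} × {1} = {(p40,1), (p41,1), (p42,1)}
  {p41, p42} × {1, 3} = {(p41,1), (p41,3), (p42,1), (p42,3)}
  {p40, p41, p42} × {1, 3} = {(p40,1), (p40,3), (p41,1), (p41,3), (p42,1), (p42,3)}
  {p41, p42} × {1, 2, 3} = {(p41,1), (p41,2), (p41,3), (p42,1), (p42,2), (p42,3)}
  {p40, p41, p42} × {1, 2, 3} = {(p40,1), (p40,2), (p40,3), (p41,1), (p41,2), (p41,3), (p42,1), (p42,2), (p42,3)}
These 10 distinct sets form the basis B.
Close under arbitrary unions to get τ_{X×Y}; counting gives |τ_{X×Y}| = 16.


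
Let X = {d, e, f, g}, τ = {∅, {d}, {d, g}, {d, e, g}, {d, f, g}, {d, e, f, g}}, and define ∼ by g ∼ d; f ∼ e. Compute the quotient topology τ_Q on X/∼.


X/∼ = {[d=g], [e=f]}; |τ_Q| = 3.

Equivalence classes: [d=g], [e=f].
Quotient map π: X → X/∼ sends d ↦ [d=g], e ↦ [e=f], f ↦ [e=f], g ↦ [d=g].
For each subset V ⊆ X/∼, compute π^{-1}(V) ⊆ X and check whether π^{-1}(V) ∈ τ. V is open in τ_Q iff π^{-1}(V) ∈ τ.
  V = {}: π^{-1}(V) = ∅ ∈ τ ✓.
  V = {[d=g]}: π^{-1}(V) = {d, g} ∈ τ ✓.
  V = {[e=f]}: π^{-1}(V) = {e, f} ∉ τ ✗.
  V = {[d=g], [e=f]}: π^{-1}(V) = {d, e, f, g} ∈ τ ✓.
Open sets in the quotient: τ_Q = {{}, {[d=g]}, {[d=g], [e=f]}} (3 elements).


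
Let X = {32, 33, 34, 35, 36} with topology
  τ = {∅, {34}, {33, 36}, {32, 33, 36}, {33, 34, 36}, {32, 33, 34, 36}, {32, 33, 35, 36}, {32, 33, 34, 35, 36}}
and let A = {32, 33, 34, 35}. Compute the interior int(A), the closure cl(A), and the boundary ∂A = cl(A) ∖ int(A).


int(A) = {34}, cl(A) = {32, 33, 34, 35, 36}, ∂A = {32, 33, 35, 36}.

Closed sets in (X, τ) are complements of opens:
  closed(X, τ) = {∅, {34}, {35}, {32, 35}, {34, 35}, {32, 34, 35}, {32, 33, 35, 36}, {32, 33, 34, 35, 36}}.
int(A) = ⋃ {U ∈ τ : U ⊆ A}. Opens contained in A: ∅, {34}.
Taking the union of these: int(A) = {34}.
cl(A) = ⋂ {C closed : A ⊆ C}. Closed sets containing A: {32, 33, 34, 35, 36}.
Intersecting these: cl(A) = {32, 33, 34, 35, 36}.
∂A = cl(A) ∖ int(A) = {32, 33, 34, 35, 36} ∖ {34} = {32, 33, 35, 36}.


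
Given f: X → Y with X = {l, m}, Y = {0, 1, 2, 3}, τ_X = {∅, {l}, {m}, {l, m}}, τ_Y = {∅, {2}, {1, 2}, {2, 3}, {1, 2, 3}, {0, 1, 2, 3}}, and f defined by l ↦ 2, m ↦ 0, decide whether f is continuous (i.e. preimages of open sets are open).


f IS continuous.

Compute f^{-1}(U) for each U ∈ τ_Y:
  U = ∅: f^{-1}(U) = ∅ ∈ τ_X ✓.
  U = {2}: f^{-1}(U) = {l} ∈ τ_X ✓.
  U = {1, 2}: f^{-1}(U) = {l} ∈ τ_X ✓.
  U = {2, 3}: f^{-1}(U) = {l} ∈ τ_X ✓.
  U = {1, 2, 3}: f^{-1}(U) = {l} ∈ τ_X ✓.
  U = {0, 1, 2, 3}: f^{-1}(U) = {l, m} ∈ τ_X ✓.
Every preimage lies in τ_X, so f IS continuous.


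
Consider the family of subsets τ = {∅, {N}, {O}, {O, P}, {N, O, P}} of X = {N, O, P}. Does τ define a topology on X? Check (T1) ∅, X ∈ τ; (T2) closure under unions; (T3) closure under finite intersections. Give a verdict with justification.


τ is NOT a topology on X.

Axiom (T1): ∅ ∈ τ? Yes; X ∈ τ? Yes.
Axiom (T2/T3): check pairwise unions and intersections of members of τ.
Counterexample for (T2): {N} ∪ {O} = {N, O} ∉ τ. Therefore τ is NOT a topology.


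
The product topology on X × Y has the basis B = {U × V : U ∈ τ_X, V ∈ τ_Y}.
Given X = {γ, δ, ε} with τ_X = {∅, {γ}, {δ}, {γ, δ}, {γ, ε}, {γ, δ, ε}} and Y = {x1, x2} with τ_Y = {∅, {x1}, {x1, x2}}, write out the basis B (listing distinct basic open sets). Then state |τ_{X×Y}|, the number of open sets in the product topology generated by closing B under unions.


Basis B = {∅ × ∅, {γ} × {x1}, {δ} × {x1}, {γ} × {x1, x2}, {γ, δ} × {x1}, {γ, ε} × {x1}, {δ} × {x1, x2}, {γ, δ, ε} × {x1}, {γ, δ} × {x1, x2}, {γ, ε} × {x1, x2}, {γ, δ, ε} × {x1, x2}}; |τ_{X×Y}| = 18.

Enumerate products U × V with U ∈ τ_X, V ∈ τ_Y (deduplicated):
  ∅ × ∅ = {} (∅)
  {γ} × {x1} = {(γ,x1)}
  {δ} × {x1} = {(δ,x1)}
  {γ} × {x1, x2} = {(γ,x1), (γ,x2)}
  {γ, δ} × {x1} = {(γ,x1), (δ,x1)}
  {γ, ε} × {x1} = {(γ,x1), (ε,x1)}
  {δ} × {x1, x2} = {(δ,x1), (δ,x2)}
  {γ, δ, ε} × {x1} = {(γ,x1), (δ,x1), (ε,x1)}
  {γ, δ} × {x1, x2} = {(γ,x1), (γ,x2), (δ,x1), (δ,x2)}
  {γ, ε} × {x1, x2} = {(γ,x1), (γ,x2), (ε,x1), (ε,x2)}
  {γ, δ, ε} × {x1, x2} = {(γ,x1), (γ,x2), (δ,x1), (δ,x2), (ε,x1), (ε,x2)}
These 11 distinct sets form the basis B.
Close under arbitrary unions to get τ_{X×Y}; counting gives |τ_{X×Y}| = 18.


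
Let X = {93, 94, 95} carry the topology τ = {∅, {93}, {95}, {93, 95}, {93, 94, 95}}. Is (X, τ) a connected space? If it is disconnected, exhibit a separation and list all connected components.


(X, τ) is connected.

Find clopen sets (U ∈ τ with X ∖ U ∈ τ):
  U = ∅, X ∖ U = {93, 94, 95} — both open, so U is clopen.
  U = {93, 94, 95}, X ∖ U = ∅ — both open, so U is clopen.
Only trivial clopens (∅ and X) exist, so (X, τ) is connected.
Compute connected components by grouping points that agree on all clopens:
  component: {93, 94, 95}


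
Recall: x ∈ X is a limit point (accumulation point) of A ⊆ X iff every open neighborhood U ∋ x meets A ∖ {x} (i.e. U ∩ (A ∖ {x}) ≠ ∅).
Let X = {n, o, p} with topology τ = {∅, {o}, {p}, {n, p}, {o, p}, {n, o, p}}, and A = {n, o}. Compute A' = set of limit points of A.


A' = ∅

For each x ∈ X, list the open sets U ∈ τ with x ∈ U, then check whether U ∩ (A ∖ {x}) ≠ ∅ for every such U.
  x = n: open {n, p} ∋ x has {n, p} ∩ (A ∖ {n}) = ∅, so x is NOT a limit point.
  x = o: open {o} ∋ x has {o} ∩ (A ∖ {o}) = ∅, so x is NOT a limit point.
  x = p: open {p} ∋ x has {p} ∩ (A ∖ {p}) = ∅, so x is NOT a limit point.
Collecting: A' = ∅.


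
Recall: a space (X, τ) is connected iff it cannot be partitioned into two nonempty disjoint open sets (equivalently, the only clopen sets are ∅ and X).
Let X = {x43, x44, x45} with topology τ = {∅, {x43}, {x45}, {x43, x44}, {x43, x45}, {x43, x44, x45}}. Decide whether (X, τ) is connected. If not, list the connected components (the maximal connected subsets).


(X, τ) is disconnected; components = [{x45}, {x43, x44}].

Find clopen sets (U ∈ τ with X ∖ U ∈ τ):
  U = ∅, X ∖ U = {x43, x44, x45} — both open, so U is clopen.
  U = {x45}, X ∖ U = {x43, x44} — both open, so U is clopen.
  U = {x43, x44}, X ∖ U = {x45} — both open, so U is clopen.
  U = {x43, x44, x45}, X ∖ U = ∅ — both open, so U is clopen.
Nontrivial clopen(s) exist: e.g. {x43, x44}. So (X, τ) is disconnected.
Compute connected components by grouping points that agree on all clopens:
  component: {x45}
  component: {x43, x44}


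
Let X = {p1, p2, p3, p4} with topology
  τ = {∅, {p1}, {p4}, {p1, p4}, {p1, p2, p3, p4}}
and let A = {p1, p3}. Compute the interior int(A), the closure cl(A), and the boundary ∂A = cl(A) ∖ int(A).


int(A) = {p1}, cl(A) = {p1, p2, p3}, ∂A = {p2, p3}.

Closed sets in (X, τ) are complements of opens:
  closed(X, τ) = {∅, {p2, p3}, {p1, p2, p3}, {p2, p3, p4}, {p1, p2, p3, p4}}.
int(A) = ⋃ {U ∈ τ : U ⊆ A}. Opens contained in A: ∅, {p1}.
Taking the union of these: int(A) = {p1}.
cl(A) = ⋂ {C closed : A ⊆ C}. Closed sets containing A: {p1, p2, p3}, {p1, p2, p3, p4}.
Intersecting these: cl(A) = {p1, p2, p3}.
∂A = cl(A) ∖ int(A) = {p1, p2, p3} ∖ {p1} = {p2, p3}.


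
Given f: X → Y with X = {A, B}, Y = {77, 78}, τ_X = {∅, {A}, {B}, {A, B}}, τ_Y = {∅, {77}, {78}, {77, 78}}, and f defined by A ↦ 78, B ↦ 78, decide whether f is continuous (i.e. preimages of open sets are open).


f IS continuous.

Compute f^{-1}(U) for each U ∈ τ_Y:
  U = ∅: f^{-1}(U) = ∅ ∈ τ_X ✓.
  U = {77}: f^{-1}(U) = ∅ ∈ τ_X ✓.
  U = {78}: f^{-1}(U) = {A, B} ∈ τ_X ✓.
  U = {77, 78}: f^{-1}(U) = {A, B} ∈ τ_X ✓.
Every preimage lies in τ_X, so f IS continuous.


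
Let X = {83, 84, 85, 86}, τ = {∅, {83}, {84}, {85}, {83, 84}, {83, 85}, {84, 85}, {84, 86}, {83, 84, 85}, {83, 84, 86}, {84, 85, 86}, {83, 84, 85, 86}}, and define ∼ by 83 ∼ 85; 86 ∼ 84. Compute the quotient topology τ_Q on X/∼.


X/∼ = {[83=85], [84=86]}; |τ_Q| = 4.

Equivalence classes: [83=85], [84=86].
Quotient map π: X → X/∼ sends 83 ↦ [83=85], 84 ↦ [84=86], 85 ↦ [83=85], 86 ↦ [84=86].
For each subset V ⊆ X/∼, compute π^{-1}(V) ⊆ X and check whether π^{-1}(V) ∈ τ. V is open in τ_Q iff π^{-1}(V) ∈ τ.
  V = {}: π^{-1}(V) = ∅ ∈ τ ✓.
  V = {[83=85]}: π^{-1}(V) = {83, 85} ∈ τ ✓.
  V = {[84=86]}: π^{-1}(V) = {84, 86} ∈ τ ✓.
  V = {[83=85], [84=86]}: π^{-1}(V) = {83, 84, 85, 86} ∈ τ ✓.
Open sets in the quotient: τ_Q = {{}, {[83=85]}, {[84=86]}, {[83=85], [84=86]}} (4 elements).


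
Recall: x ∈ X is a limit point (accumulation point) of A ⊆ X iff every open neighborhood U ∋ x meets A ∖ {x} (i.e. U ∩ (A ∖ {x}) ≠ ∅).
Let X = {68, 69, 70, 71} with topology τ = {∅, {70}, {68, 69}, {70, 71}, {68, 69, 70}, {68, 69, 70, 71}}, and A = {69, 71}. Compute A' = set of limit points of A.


A' = {68}

For each x ∈ X, list the open sets U ∈ τ with x ∈ U, then check whether U ∩ (A ∖ {x}) ≠ ∅ for every such U.
  x = 68: opens ∋ x are {68, 69}, {68, 69, 70}, {68, 69, 70, 71}; each meets A ∖ {68}, so x IS a limit point.
  x = 69: open {68, 69} ∋ x has {68, 69} ∩ (A ∖ {69}) = ∅, so x is NOT a limit point.
  x = 70: open {70} ∋ x has {70} ∩ (A ∖ {70}) = ∅, so x is NOT a limit point.
  x = 71: open {70, 71} ∋ x has {70, 71} ∩ (A ∖ {71}) = ∅, so x is NOT a limit point.
Collecting: A' = {68}.


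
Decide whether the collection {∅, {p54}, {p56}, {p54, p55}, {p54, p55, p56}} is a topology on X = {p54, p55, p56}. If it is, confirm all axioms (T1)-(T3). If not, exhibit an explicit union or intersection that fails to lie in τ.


τ is NOT a topology on X.

Axiom (T1): ∅ ∈ τ? Yes; X ∈ τ? Yes.
Axiom (T2/T3): check pairwise unions and intersections of members of τ.
Counterexample for (T2): {p54} ∪ {p56} = {p54, p56} ∉ τ. Therefore τ is NOT a topology.


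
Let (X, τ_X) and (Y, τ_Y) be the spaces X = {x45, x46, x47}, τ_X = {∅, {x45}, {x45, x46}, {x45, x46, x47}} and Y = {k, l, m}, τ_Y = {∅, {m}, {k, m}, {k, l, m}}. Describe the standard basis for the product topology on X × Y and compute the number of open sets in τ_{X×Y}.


Basis B = {∅ × ∅, {x45} × {m}, {x45} × {k, m}, {x45, x46} × {m}, {x45} × {k, l, m}, {x45, x46, x47} × {m}, {x45, x46} × {k, m}, {x45, x46} × {k, l, m}, {x45, x46, x47} × {k, m}, {x45, x46, x47} × {k, l, m}}; |τ_{X×Y}| = 20.

Enumerate products U × V with U ∈ τ_X, V ∈ τ_Y (deduplicated):
  ∅ × ∅ = {} (∅)
  {x45} × {m} = {(x45,m)}
  {x45} × {k, m} = {(x45,k), (x45,m)}
  {x45, x46} × {m} = {(x45,m), (x46,m)}
  {x45} × {k, l, m} = {(x45,k), (x45,l), (x45,m)}
  {x45, x46, x47} × {m} = {(x45,m), (x46,m), (x47,m)}
  {x45, x46} × {k, m} = {(x45,k), (x45,m), (x46,k), (x46,m)}
  {x45, x46} × {k, l, m} = {(x45,k), (x45,l), (x45,m), (x46,k), (x46,l), (x46,m)}
  {x45, x46, x47} × {k, m} = {(x45,k), (x45,m), (x46,k), (x46,m), (x47,k), (x47,m)}
  {x45, x46, x47} × {k, l, m} = {(x45,k), (x45,l), (x45,m), (x46,k), (x46,l), (x46,m), (x47,k), (x47,l), (x47,m)}
These 10 distinct sets form the basis B.
Close under arbitrary unions to get τ_{X×Y}; counting gives |τ_{X×Y}| = 20.


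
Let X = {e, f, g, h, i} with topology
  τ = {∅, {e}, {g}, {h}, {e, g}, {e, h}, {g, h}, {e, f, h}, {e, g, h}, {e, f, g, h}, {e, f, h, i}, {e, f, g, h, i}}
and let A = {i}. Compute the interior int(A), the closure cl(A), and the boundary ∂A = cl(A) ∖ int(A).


int(A) = ∅, cl(A) = {i}, ∂A = {i}.

Closed sets in (X, τ) are complements of opens:
  closed(X, τ) = {∅, {g}, {i}, {f, i}, {g, i}, {e, f, i}, {f, g, i}, {f, h, i}, {e, f, g, i}, {e, f, h, i}, {f, g, h, i}, {e, f, g, h, i}}.
int(A) = ⋃ {U ∈ τ : U ⊆ A}. Opens contained in A: ∅.
Taking the union of these: int(A) = ∅.
cl(A) = ⋂ {C closed : A ⊆ C}. Closed sets containing A: {i}, {f, i}, {g, i}, {e, f, i}, {f, g, i}, {f, h, i}, {e, f, g, i}, {e, f, h, i}, {f, g, h, i}, {e, f, g, h, i}.
Intersecting these: cl(A) = {i}.
∂A = cl(A) ∖ int(A) = {i} ∖ ∅ = {i}.


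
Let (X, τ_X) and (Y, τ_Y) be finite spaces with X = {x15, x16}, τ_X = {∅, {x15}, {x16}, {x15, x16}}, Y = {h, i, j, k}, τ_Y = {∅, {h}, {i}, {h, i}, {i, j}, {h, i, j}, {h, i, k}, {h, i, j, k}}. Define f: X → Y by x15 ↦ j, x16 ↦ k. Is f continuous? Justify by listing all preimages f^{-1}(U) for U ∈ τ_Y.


f IS continuous.

Compute f^{-1}(U) for each U ∈ τ_Y:
  U = ∅: f^{-1}(U) = ∅ ∈ τ_X ✓.
  U = {h}: f^{-1}(U) = ∅ ∈ τ_X ✓.
  U = {i}: f^{-1}(U) = ∅ ∈ τ_X ✓.
  U = {h, i}: f^{-1}(U) = ∅ ∈ τ_X ✓.
  U = {i, j}: f^{-1}(U) = {x15} ∈ τ_X ✓.
  U = {h, i, j}: f^{-1}(U) = {x15} ∈ τ_X ✓.
  U = {h, i, k}: f^{-1}(U) = {x16} ∈ τ_X ✓.
  U = {h, i, j, k}: f^{-1}(U) = {x15, x16} ∈ τ_X ✓.
Every preimage lies in τ_X, so f IS continuous.


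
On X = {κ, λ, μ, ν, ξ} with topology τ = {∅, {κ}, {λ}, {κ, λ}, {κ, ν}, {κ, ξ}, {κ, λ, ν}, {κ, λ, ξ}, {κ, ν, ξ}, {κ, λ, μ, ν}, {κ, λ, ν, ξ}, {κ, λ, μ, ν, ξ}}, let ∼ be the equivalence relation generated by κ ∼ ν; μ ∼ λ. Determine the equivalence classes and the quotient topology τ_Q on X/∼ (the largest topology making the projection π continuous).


X/∼ = {[κ=ν], [λ=μ], [ξ]}; |τ_Q| = 5.

Equivalence classes: [κ=ν], [λ=μ], [ξ].
Quotient map π: X → X/∼ sends κ ↦ [κ=ν], λ ↦ [λ=μ], μ ↦ [λ=μ], ν ↦ [κ=ν], ξ ↦ [ξ].
For each subset V ⊆ X/∼, compute π^{-1}(V) ⊆ X and check whether π^{-1}(V) ∈ τ. V is open in τ_Q iff π^{-1}(V) ∈ τ.
  V = {}: π^{-1}(V) = ∅ ∈ τ ✓.
  V = {[κ=ν]}: π^{-1}(V) = {κ, ν} ∈ τ ✓.
  V = {[λ=μ]}: π^{-1}(V) = {λ, μ} ∉ τ ✗.
  V = {[κ=ν], [λ=μ]}: π^{-1}(V) = {κ, λ, μ, ν} ∈ τ ✓.
  V = {[ξ]}: π^{-1}(V) = {ξ} ∉ τ ✗.
  V = {[κ=ν], [ξ]}: π^{-1}(V) = {κ, ν, ξ} ∈ τ ✓.
  V = {[λ=μ], [ξ]}: π^{-1}(V) = {λ, μ, ξ} ∉ τ ✗.
  V = {[κ=ν], [λ=μ], [ξ]}: π^{-1}(V) = {κ, λ, μ, ν, ξ} ∈ τ ✓.
Open sets in the quotient: τ_Q = {{}, {[κ=ν]}, {[κ=ν], [λ=μ]}, {[κ=ν], [ξ]}, {[κ=ν], [λ=μ], [ξ]}} (5 elements).


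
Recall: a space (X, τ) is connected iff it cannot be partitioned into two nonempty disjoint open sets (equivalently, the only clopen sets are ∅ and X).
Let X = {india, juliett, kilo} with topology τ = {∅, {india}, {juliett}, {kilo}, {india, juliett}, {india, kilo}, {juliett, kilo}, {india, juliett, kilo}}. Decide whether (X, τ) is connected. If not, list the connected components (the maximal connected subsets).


(X, τ) is disconnected; components = [{india}, {juliett}, {kilo}].

Find clopen sets (U ∈ τ with X ∖ U ∈ τ):
  U = ∅, X ∖ U = {india, juliett, kilo} — both open, so U is clopen.
  U = {india}, X ∖ U = {juliett, kilo} — both open, so U is clopen.
  U = {juliett}, X ∖ U = {india, kilo} — both open, so U is clopen.
  U = {kilo}, X ∖ U = {india, juliett} — both open, so U is clopen.
  U = {india, juliett}, X ∖ U = {kilo} — both open, so U is clopen.
  U = {india, kilo}, X ∖ U = {juliett} — both open, so U is clopen.
  U = {juliett, kilo}, X ∖ U = {india} — both open, so U is clopen.
  U = {india, juliett, kilo}, X ∖ U = ∅ — both open, so U is clopen.
Nontrivial clopen(s) exist: e.g. {juliett}. So (X, τ) is disconnected.
Compute connected components by grouping points that agree on all clopens:
  component: {india}
  component: {juliett}
  component: {kilo}


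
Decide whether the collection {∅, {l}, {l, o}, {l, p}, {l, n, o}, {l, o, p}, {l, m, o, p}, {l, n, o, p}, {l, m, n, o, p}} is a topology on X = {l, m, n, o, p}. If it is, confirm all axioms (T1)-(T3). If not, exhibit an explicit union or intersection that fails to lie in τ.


τ IS a topology on X.

Axiom (T1): ∅ ∈ τ? Yes; X ∈ τ? Yes.
Axiom (T2/T3): check pairwise unions and intersections of members of τ.
All pairwise intersections and unions checked — each lies in τ. Therefore τ satisfies (T1), (T2), (T3): it IS a topology on X.


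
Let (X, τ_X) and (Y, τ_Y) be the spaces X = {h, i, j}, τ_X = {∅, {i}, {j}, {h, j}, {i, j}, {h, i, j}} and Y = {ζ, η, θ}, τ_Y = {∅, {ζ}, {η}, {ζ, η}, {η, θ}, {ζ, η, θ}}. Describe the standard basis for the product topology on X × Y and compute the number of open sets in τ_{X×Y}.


Basis B = {∅ × ∅, {i} × {ζ}, {i} × {η}, {j} × {ζ}, {j} × {η}, {h, j} × {ζ}, {h, j} × {η}, {i} × {ζ, η}, {i, j} × {ζ}, {i} × {η, θ}, {i, j} × {η}, {j} × {ζ, η}, {j} × {η, θ}, {h, i, j} × {ζ}, {h, i, j} × {η}, {i} × {ζ, η, θ}, {j} × {ζ, η, θ}, {h, j} × {ζ, η}, {h, j} × {η, θ}, {i, j} × {ζ, η}, {i, j} × {η, θ}, {h, j} × {ζ, η, θ}, {h, i, j} × {ζ, η}, {h, i, j} × {η, θ}, {i, j} × {ζ, η, θ}, {h, i, j} × {ζ, η, θ}}; |τ_{X×Y}| = 108.

Enumerate products U × V with U ∈ τ_X, V ∈ τ_Y (deduplicated):
  ∅ × ∅ = {} (∅)
  {i} × {ζ} = {(i,ζ)}
  {i} × {η} = {(i,η)}
  {j} × {ζ} = {(j,ζ)}
  {j} × {η} = {(j,η)}
  {h, j} × {ζ} = {(h,ζ), (j,ζ)}
  {h, j} × {η} = {(h,η), (j,η)}
  {i} × {ζ, η} = {(i,ζ), (i,η)}
  {i, j} × {ζ} = {(i,ζ), (j,ζ)}
  {i} × {η, θ} = {(i,η), (i,θ)}
  {i, j} × {η} = {(i,η), (j,η)}
  {j} × {ζ, η} = {(j,ζ), (j,η)}
  {j} × {η, θ} = {(j,η), (j,θ)}
  {h, i, j} × {ζ} = {(h,ζ), (i,ζ), (j,ζ)}
  {h, i, j} × {η} = {(h,η), (i,η), (j,η)}
  {i} × {ζ, η, θ} = {(i,ζ), (i,η), (i,θ)}
  {j} × {ζ, η, θ} = {(j,ζ), (j,η), (j,θ)}
  {h, j} × {ζ, η} = {(h,ζ), (h,η), (j,ζ), (j,η)}
  {h, j} × {η, θ} = {(h,η), (h,θ), (j,η), (j,θ)}
  {i, j} × {ζ, η} = {(i,ζ), (i,η), (j,ζ), (j,η)}
  {i, j} × {η, θ} = {(i,η), (i,θ), (j,η), (j,θ)}
  {h, j} × {ζ, η, θ} = {(h,ζ), (h,η), (h,θ), (j,ζ), (j,η), (j,θ)}
  {h, i, j} × {ζ, η} = {(h,ζ), (h,η), (i,ζ), (i,η), (j,ζ), (j,η)}
  {h, i, j} × {η, θ} = {(h,η), (h,θ), (i,η), (i,θ), (j,η), (j,θ)}
  {i, j} × {ζ, η, θ} = {(i,ζ), (i,η), (i,θ), (j,ζ), (j,η), (j,θ)}
  {h, i, j} × {ζ, η, θ} = {(h,ζ), (h,η), (h,θ), (i,ζ), (i,η), (i,θ), (j,ζ), (j,η), (j,θ)}
These 26 distinct sets form the basis B.
Close under arbitrary unions to get τ_{X×Y}; counting gives |τ_{X×Y}| = 108.


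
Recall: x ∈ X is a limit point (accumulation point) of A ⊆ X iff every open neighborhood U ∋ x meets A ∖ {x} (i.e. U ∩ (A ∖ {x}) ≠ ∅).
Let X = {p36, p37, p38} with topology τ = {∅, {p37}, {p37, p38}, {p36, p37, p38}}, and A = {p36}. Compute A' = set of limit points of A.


A' = ∅

For each x ∈ X, list the open sets U ∈ τ with x ∈ U, then check whether U ∩ (A ∖ {x}) ≠ ∅ for every such U.
  x = p36: open {p36, p37, p38} ∋ x has {p36, p37, p38} ∩ (A ∖ {p36}) = ∅, so x is NOT a limit point.
  x = p37: open {p37} ∋ x has {p37} ∩ (A ∖ {p37}) = ∅, so x is NOT a limit point.
  x = p38: open {p37, p38} ∋ x has {p37, p38} ∩ (A ∖ {p38}) = ∅, so x is NOT a limit point.
Collecting: A' = ∅.


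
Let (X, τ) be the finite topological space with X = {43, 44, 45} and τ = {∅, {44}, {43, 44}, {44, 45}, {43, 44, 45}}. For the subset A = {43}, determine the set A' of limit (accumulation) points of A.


A' = ∅

For each x ∈ X, list the open sets U ∈ τ with x ∈ U, then check whether U ∩ (A ∖ {x}) ≠ ∅ for every such U.
  x = 43: open {43, 44} ∋ x has {43, 44} ∩ (A ∖ {43}) = ∅, so x is NOT a limit point.
  x = 44: open {44} ∋ x has {44} ∩ (A ∖ {44}) = ∅, so x is NOT a limit point.
  x = 45: open {44, 45} ∋ x has {44, 45} ∩ (A ∖ {45}) = ∅, so x is NOT a limit point.
Collecting: A' = ∅.


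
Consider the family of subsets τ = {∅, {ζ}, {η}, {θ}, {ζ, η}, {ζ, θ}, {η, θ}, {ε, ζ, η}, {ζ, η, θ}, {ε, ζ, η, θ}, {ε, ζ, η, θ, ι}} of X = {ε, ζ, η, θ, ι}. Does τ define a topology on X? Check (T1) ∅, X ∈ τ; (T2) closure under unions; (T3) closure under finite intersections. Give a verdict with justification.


τ IS a topology on X.

Axiom (T1): ∅ ∈ τ? Yes; X ∈ τ? Yes.
Axiom (T2/T3): check pairwise unions and intersections of members of τ.
All pairwise intersections and unions checked — each lies in τ. Therefore τ satisfies (T1), (T2), (T3): it IS a topology on X.


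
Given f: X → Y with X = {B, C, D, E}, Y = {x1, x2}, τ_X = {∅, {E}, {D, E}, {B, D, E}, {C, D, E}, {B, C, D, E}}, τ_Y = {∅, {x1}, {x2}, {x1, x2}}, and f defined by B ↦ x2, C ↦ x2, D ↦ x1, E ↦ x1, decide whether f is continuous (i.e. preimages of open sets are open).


f is NOT continuous.

Compute f^{-1}(U) for each U ∈ τ_Y:
  U = ∅: f^{-1}(U) = ∅ ∈ τ_X ✓.
  U = {x1}: f^{-1}(U) = {D, E} ∈ τ_X ✓.
  U = {x2}: f^{-1}(U) = {B, C} ∉ τ_X ✗.
  U = {x1, x2}: f^{-1}(U) = {B, C, D, E} ∈ τ_X ✓.
Found U = {x2} with f^{-1}(U) = {B, C} not in τ_X. Therefore f is NOT continuous.


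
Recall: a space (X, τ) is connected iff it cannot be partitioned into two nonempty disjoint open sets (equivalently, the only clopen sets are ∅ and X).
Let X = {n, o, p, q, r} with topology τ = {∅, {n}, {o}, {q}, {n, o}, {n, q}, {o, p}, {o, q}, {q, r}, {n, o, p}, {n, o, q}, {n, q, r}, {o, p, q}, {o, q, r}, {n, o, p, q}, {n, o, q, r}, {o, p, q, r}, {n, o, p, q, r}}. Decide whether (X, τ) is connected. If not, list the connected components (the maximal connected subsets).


(X, τ) is disconnected; components = [{n}, {o, p}, {q, r}].

Find clopen sets (U ∈ τ with X ∖ U ∈ τ):
  U = ∅, X ∖ U = {n, o, p, q, r} — both open, so U is clopen.
  U = {n}, X ∖ U = {o, p, q, r} — both open, so U is clopen.
  U = {o, p}, X ∖ U = {n, q, r} — both open, so U is clopen.
  U = {q, r}, X ∖ U = {n, o, p} — both open, so U is clopen.
  U = {n, o, p}, X ∖ U = {q, r} — both open, so U is clopen.
  U = {n, q, r}, X ∖ U = {o, p} — both open, so U is clopen.
  U = {o, p, q, r}, X ∖ U = {n} — both open, so U is clopen.
  U = {n, o, p, q, r}, X ∖ U = ∅ — both open, so U is clopen.
Nontrivial clopen(s) exist: e.g. {n}. So (X, τ) is disconnected.
Compute connected components by grouping points that agree on all clopens:
  component: {n}
  component: {o, p}
  component: {q, r}


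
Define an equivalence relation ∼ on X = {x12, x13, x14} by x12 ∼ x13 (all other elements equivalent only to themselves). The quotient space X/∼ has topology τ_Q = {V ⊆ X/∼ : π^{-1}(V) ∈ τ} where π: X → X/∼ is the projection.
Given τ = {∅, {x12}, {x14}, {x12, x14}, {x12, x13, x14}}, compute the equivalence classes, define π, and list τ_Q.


X/∼ = {[x12=x13], [x14]}; |τ_Q| = 3.

Equivalence classes: [x12=x13], [x14].
Quotient map π: X → X/∼ sends x12 ↦ [x12=x13], x13 ↦ [x12=x13], x14 ↦ [x14].
For each subset V ⊆ X/∼, compute π^{-1}(V) ⊆ X and check whether π^{-1}(V) ∈ τ. V is open in τ_Q iff π^{-1}(V) ∈ τ.
  V = {}: π^{-1}(V) = ∅ ∈ τ ✓.
  V = {[x12=x13]}: π^{-1}(V) = {x12, x13} ∉ τ ✗.
  V = {[x14]}: π^{-1}(V) = {x14} ∈ τ ✓.
  V = {[x12=x13], [x14]}: π^{-1}(V) = {x12, x13, x14} ∈ τ ✓.
Open sets in the quotient: τ_Q = {{}, {[x14]}, {[x12=x13], [x14]}} (3 elements).


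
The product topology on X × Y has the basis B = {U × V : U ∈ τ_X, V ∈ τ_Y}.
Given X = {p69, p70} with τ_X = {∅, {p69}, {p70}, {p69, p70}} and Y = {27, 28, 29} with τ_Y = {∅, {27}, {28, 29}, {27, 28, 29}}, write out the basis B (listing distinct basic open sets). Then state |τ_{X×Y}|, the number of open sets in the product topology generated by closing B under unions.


Basis B = {∅ × ∅, {p69} × {27}, {p70} × {27}, {p69, p70} × {27}, {p69} × {28, 29}, {p70} × {28, 29}, {p69} × {27, 28, 29}, {p70} × {27, 28, 29}, {p69, p70} × {28, 29}, {p69, p70} × {27, 28, 29}}; |τ_{X×Y}| = 16.

Enumerate products U × V with U ∈ τ_X, V ∈ τ_Y (deduplicated):
  ∅ × ∅ = {} (∅)
  {p69} × {27} = {(p69,27)}
  {p70} × {27} = {(p70,27)}
  {p69, p70} × {27} = {(p69,27), (p70,27)}
  {p69} × {28, 29} = {(p69,28), (p69,29)}
  {p70} × {28, 29} = {(p70,28), (p70,29)}
  {p69} × {27, 28, 29} = {(p69,27), (p69,28), (p69,29)}
  {p70} × {27, 28, 29} = {(p70,27), (p70,28), (p70,29)}
  {p69, p70} × {28, 29} = {(p69,28), (p69,29), (p70,28), (p70,29)}
  {p69, p70} × {27, 28, 29} = {(p69,27), (p69,28), (p69,29), (p70,27), (p70,28), (p70,29)}
These 10 distinct sets form the basis B.
Close under arbitrary unions to get τ_{X×Y}; counting gives |τ_{X×Y}| = 16.


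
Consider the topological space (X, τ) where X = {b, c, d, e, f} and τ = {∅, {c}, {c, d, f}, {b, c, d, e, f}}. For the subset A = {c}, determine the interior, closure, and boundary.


int(A) = {c}, cl(A) = {b, c, d, e, f}, ∂A = {b, d, e, f}.

Closed sets in (X, τ) are complements of opens:
  closed(X, τ) = {∅, {b, e}, {b, d, e, f}, {b, c, d, e, f}}.
int(A) = ⋃ {U ∈ τ : U ⊆ A}. Opens contained in A: ∅, {c}.
Taking the union of these: int(A) = {c}.
cl(A) = ⋂ {C closed : A ⊆ C}. Closed sets containing A: {b, c, d, e, f}.
Intersecting these: cl(A) = {b, c, d, e, f}.
∂A = cl(A) ∖ int(A) = {b, c, d, e, f} ∖ {c} = {b, d, e, f}.


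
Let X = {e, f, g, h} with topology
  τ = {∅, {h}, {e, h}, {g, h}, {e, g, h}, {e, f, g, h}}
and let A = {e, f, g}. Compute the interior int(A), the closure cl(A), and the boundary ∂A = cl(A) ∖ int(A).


int(A) = ∅, cl(A) = {e, f, g}, ∂A = {e, f, g}.

Closed sets in (X, τ) are complements of opens:
  closed(X, τ) = {∅, {f}, {e, f}, {f, g}, {e, f, g}, {e, f, g, h}}.
int(A) = ⋃ {U ∈ τ : U ⊆ A}. Opens contained in A: ∅.
Taking the union of these: int(A) = ∅.
cl(A) = ⋂ {C closed : A ⊆ C}. Closed sets containing A: {e, f, g}, {e, f, g, h}.
Intersecting these: cl(A) = {e, f, g}.
∂A = cl(A) ∖ int(A) = {e, f, g} ∖ ∅ = {e, f, g}.


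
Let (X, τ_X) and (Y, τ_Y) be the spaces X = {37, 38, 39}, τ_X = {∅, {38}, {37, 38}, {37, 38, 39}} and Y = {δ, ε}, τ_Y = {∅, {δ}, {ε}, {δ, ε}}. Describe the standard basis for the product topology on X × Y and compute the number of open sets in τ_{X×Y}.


Basis B = {∅ × ∅, {38} × {δ}, {38} × {ε}, {37, 38} × {δ}, {37, 38} × {ε}, {38} × {δ, ε}, {37, 38, 39} × {δ}, {37, 38, 39} × {ε}, {37, 38} × {δ, ε}, {37, 38, 39} × {δ, ε}}; |τ_{X×Y}| = 16.

Enumerate products U × V with U ∈ τ_X, V ∈ τ_Y (deduplicated):
  ∅ × ∅ = {} (∅)
  {38} × {δ} = {(38,δ)}
  {38} × {ε} = {(38,ε)}
  {37, 38} × {δ} = {(37,δ), (38,δ)}
  {37, 38} × {ε} = {(37,ε), (38,ε)}
  {38} × {δ, ε} = {(38,δ), (38,ε)}
  {37, 38, 39} × {δ} = {(37,δ), (38,δ), (39,δ)}
  {37, 38, 39} × {ε} = {(37,ε), (38,ε), (39,ε)}
  {37, 38} × {δ, ε} = {(37,δ), (37,ε), (38,δ), (38,ε)}
  {37, 38, 39} × {δ, ε} = {(37,δ), (37,ε), (38,δ), (38,ε), (39,δ), (39,ε)}
These 10 distinct sets form the basis B.
Close under arbitrary unions to get τ_{X×Y}; counting gives |τ_{X×Y}| = 16.


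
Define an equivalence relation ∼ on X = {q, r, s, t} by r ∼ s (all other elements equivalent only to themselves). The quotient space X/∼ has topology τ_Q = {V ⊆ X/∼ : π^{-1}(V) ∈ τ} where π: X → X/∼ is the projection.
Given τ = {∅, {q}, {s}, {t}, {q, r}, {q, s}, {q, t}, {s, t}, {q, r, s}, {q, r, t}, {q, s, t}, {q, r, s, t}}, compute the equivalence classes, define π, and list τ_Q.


X/∼ = {[q], [r=s], [t]}; |τ_Q| = 6.

Equivalence classes: [q], [r=s], [t].
Quotient map π: X → X/∼ sends q ↦ [q], r ↦ [r=s], s ↦ [r=s], t ↦ [t].
For each subset V ⊆ X/∼, compute π^{-1}(V) ⊆ X and check whether π^{-1}(V) ∈ τ. V is open in τ_Q iff π^{-1}(V) ∈ τ.
  V = {}: π^{-1}(V) = ∅ ∈ τ ✓.
  V = {[q]}: π^{-1}(V) = {q} ∈ τ ✓.
  V = {[r=s]}: π^{-1}(V) = {r, s} ∉ τ ✗.
  V = {[q], [r=s]}: π^{-1}(V) = {q, r, s} ∈ τ ✓.
  V = {[t]}: π^{-1}(V) = {t} ∈ τ ✓.
  V = {[q], [t]}: π^{-1}(V) = {q, t} ∈ τ ✓.
  V = {[r=s], [t]}: π^{-1}(V) = {r, s, t} ∉ τ ✗.
  V = {[q], [r=s], [t]}: π^{-1}(V) = {q, r, s, t} ∈ τ ✓.
Open sets in the quotient: τ_Q = {{}, {[q]}, {[q], [r=s]}, {[t]}, {[q], [t]}, {[q], [r=s], [t]}} (6 elements).


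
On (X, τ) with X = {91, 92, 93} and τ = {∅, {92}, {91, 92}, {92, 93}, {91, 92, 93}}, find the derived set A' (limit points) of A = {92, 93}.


A' = {91, 93}

For each x ∈ X, list the open sets U ∈ τ with x ∈ U, then check whether U ∩ (A ∖ {x}) ≠ ∅ for every such U.
  x = 91: opens ∋ x are {91, 92}, {91, 92, 93}; each meets A ∖ {91}, so x IS a limit point.
  x = 92: open {92} ∋ x has {92} ∩ (A ∖ {92}) = ∅, so x is NOT a limit point.
  x = 93: opens ∋ x are {92, 93}, {91, 92, 93}; each meets A ∖ {93}, so x IS a limit point.
Collecting: A' = {91, 93}.


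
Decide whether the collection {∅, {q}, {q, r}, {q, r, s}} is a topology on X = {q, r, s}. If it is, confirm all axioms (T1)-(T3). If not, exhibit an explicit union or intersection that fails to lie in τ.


τ IS a topology on X.

Axiom (T1): ∅ ∈ τ? Yes; X ∈ τ? Yes.
Axiom (T2/T3): check pairwise unions and intersections of members of τ.
All pairwise intersections and unions checked — each lies in τ. Therefore τ satisfies (T1), (T2), (T3): it IS a topology on X.


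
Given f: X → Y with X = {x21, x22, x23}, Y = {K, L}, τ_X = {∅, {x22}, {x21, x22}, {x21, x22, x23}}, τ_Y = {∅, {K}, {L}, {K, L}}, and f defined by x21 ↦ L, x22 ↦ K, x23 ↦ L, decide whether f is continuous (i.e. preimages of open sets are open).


f is NOT continuous.

Compute f^{-1}(U) for each U ∈ τ_Y:
  U = ∅: f^{-1}(U) = ∅ ∈ τ_X ✓.
  U = {K}: f^{-1}(U) = {x22} ∈ τ_X ✓.
  U = {L}: f^{-1}(U) = {x21, x23} ∉ τ_X ✗.
  U = {K, L}: f^{-1}(U) = {x21, x22, x23} ∈ τ_X ✓.
Found U = {L} with f^{-1}(U) = {x21, x23} not in τ_X. Therefore f is NOT continuous.


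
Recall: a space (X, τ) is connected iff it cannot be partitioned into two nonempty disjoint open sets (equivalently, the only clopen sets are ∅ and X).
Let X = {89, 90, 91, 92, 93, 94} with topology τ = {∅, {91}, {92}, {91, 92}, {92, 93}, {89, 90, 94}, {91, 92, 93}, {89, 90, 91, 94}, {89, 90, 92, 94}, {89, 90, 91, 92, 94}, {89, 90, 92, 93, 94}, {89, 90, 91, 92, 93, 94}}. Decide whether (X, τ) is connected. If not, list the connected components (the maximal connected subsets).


(X, τ) is disconnected; components = [{91}, {92, 93}, {89, 90, 94}].

Find clopen sets (U ∈ τ with X ∖ U ∈ τ):
  U = ∅, X ∖ U = {89, 90, 91, 92, 93, 94} — both open, so U is clopen.
  U = {91}, X ∖ U = {89, 90, 92, 93, 94} — both open, so U is clopen.
  U = {92, 93}, X ∖ U = {89, 90, 91, 94} — both open, so U is clopen.
  U = {89, 90, 94}, X ∖ U = {91, 92, 93} — both open, so U is clopen.
  U = {91, 92, 93}, X ∖ U = {89, 90, 94} — both open, so U is clopen.
  U = {89, 90, 91, 94}, X ∖ U = {92, 93} — both open, so U is clopen.
  U = {89, 90, 92, 93, 94}, X ∖ U = {91} — both open, so U is clopen.
  U = {89, 90, 91, 92, 93, 94}, X ∖ U = ∅ — both open, so U is clopen.
Nontrivial clopen(s) exist: e.g. {91}. So (X, τ) is disconnected.
Compute connected components by grouping points that agree on all clopens:
  component: {91}
  component: {92, 93}
  component: {89, 90, 94}


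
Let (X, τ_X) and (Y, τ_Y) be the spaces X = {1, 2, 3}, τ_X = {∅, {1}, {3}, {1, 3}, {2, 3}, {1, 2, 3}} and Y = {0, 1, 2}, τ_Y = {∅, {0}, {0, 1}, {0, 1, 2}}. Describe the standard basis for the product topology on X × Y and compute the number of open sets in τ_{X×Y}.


Basis B = {∅ × ∅, {1} × {0}, {3} × {0}, {1} × {0, 1}, {1, 3} × {0}, {2, 3} × {0}, {3} × {0, 1}, {1} × {0, 1, 2}, {1, 2, 3} × {0}, {3} × {0, 1, 2}, {1, 3} × {0, 1}, {2, 3} × {0, 1}, {1, 3} × {0, 1, 2}, {1, 2, 3} × {0, 1}, {2, 3} × {0, 1, 2}, {1, 2, 3} × {0, 1, 2}}; |τ_{X×Y}| = 40.

Enumerate products U × V with U ∈ τ_X, V ∈ τ_Y (deduplicated):
  ∅ × ∅ = {} (∅)
  {1} × {0} = {(1,0)}
  {3} × {0} = {(3,0)}
  {1} × {0, 1} = {(1,0), (1,1)}
  {1, 3} × {0} = {(1,0), (3,0)}
  {2, 3} × {0} = {(2,0), (3,0)}
  {3} × {0, 1} = {(3,0), (3,1)}
  {1} × {0, 1, 2} = {(1,0), (1,1), (1,2)}
  {1, 2, 3} × {0} = {(1,0), (2,0), (3,0)}
  {3} × {0, 1, 2} = {(3,0), (3,1), (3,2)}
  {1, 3} × {0, 1} = {(1,0), (1,1), (3,0), (3,1)}
  {2, 3} × {0, 1} = {(2,0), (2,1), (3,0), (3,1)}
  {1, 3} × {0, 1, 2} = {(1,0), (1,1), (1,2), (3,0), (3,1), (3,2)}
  {1, 2, 3} × {0, 1} = {(1,0), (1,1), (2,0), (2,1), (3,0), (3,1)}
  {2, 3} × {0, 1, 2} = {(2,0), (2,1), (2,2), (3,0), (3,1), (3,2)}
  {1, 2, 3} × {0, 1, 2} = {(1,0), (1,1), (1,2), (2,0), (2,1), (2,2), (3,0), (3,1), (3,2)}
These 16 distinct sets form the basis B.
Close under arbitrary unions to get τ_{X×Y}; counting gives |τ_{X×Y}| = 40.


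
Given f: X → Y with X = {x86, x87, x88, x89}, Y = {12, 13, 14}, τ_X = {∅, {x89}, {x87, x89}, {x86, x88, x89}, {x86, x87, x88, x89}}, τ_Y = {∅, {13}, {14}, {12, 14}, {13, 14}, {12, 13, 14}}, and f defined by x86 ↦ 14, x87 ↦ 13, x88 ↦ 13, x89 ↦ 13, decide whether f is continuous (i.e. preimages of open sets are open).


f is NOT continuous.

Compute f^{-1}(U) for each U ∈ τ_Y:
  U = ∅: f^{-1}(U) = ∅ ∈ τ_X ✓.
  U = {13}: f^{-1}(U) = {x87, x88, x89} ∉ τ_X ✗.
  U = {14}: f^{-1}(U) = {x86} ∉ τ_X ✗.
  U = {12, 14}: f^{-1}(U) = {x86} ∉ τ_X ✗.
  U = {13, 14}: f^{-1}(U) = {x86, x87, x88, x89} ∈ τ_X ✓.
  U = {12, 13, 14}: f^{-1}(U) = {x86, x87, x88, x89} ∈ τ_X ✓.
Found U = {13} with f^{-1}(U) = {x87, x88, x89} not in τ_X. Therefore f is NOT continuous.


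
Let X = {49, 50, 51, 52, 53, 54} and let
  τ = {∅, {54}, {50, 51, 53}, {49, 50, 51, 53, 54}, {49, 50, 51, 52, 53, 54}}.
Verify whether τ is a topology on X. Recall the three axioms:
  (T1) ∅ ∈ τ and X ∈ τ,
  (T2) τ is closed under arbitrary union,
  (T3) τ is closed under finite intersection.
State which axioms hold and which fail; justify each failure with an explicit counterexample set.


τ is NOT a topology on X.

Axiom (T1): ∅ ∈ τ? Yes; X ∈ τ? Yes.
Axiom (T2/T3): check pairwise unions and intersections of members of τ.
Counterexample for (T2): {54} ∪ {50, 51, 53} = {50, 51, 53, 54} ∉ τ. Therefore τ is NOT a topology.


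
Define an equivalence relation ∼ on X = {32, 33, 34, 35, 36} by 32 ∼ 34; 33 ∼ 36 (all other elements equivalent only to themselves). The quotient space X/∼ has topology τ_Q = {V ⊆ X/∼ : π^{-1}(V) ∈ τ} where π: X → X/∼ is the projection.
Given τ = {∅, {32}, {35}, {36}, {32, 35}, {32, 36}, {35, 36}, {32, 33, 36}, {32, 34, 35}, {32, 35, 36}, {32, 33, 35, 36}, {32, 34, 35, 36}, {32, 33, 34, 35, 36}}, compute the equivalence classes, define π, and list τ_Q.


X/∼ = {[32=34], [33=36], [35]}; |τ_Q| = 4.

Equivalence classes: [32=34], [33=36], [35].
Quotient map π: X → X/∼ sends 32 ↦ [32=34], 33 ↦ [33=36], 34 ↦ [32=34], 35 ↦ [35], 36 ↦ [33=36].
For each subset V ⊆ X/∼, compute π^{-1}(V) ⊆ X and check whether π^{-1}(V) ∈ τ. V is open in τ_Q iff π^{-1}(V) ∈ τ.
  V = {}: π^{-1}(V) = ∅ ∈ τ ✓.
  V = {[32=34]}: π^{-1}(V) = {32, 34} ∉ τ ✗.
  V = {[33=36]}: π^{-1}(V) = {33, 36} ∉ τ ✗.
  V = {[32=34], [33=36]}: π^{-1}(V) = {32, 33, 34, 36} ∉ τ ✗.
  V = {[35]}: π^{-1}(V) = {35} ∈ τ ✓.
  V = {[32=34], [35]}: π^{-1}(V) = {32, 34, 35} ∈ τ ✓.
  V = {[33=36], [35]}: π^{-1}(V) = {33, 35, 36} ∉ τ ✗.
  V = {[32=34], [33=36], [35]}: π^{-1}(V) = {32, 33, 34, 35, 36} ∈ τ ✓.
Open sets in the quotient: τ_Q = {{}, {[35]}, {[32=34], [35]}, {[32=34], [33=36], [35]}} (4 elements).


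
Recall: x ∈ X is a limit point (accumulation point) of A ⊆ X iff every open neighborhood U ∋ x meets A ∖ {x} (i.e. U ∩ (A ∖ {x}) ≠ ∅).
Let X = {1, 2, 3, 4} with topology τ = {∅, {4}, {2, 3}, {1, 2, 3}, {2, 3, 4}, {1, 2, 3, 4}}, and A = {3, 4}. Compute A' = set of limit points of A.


A' = {1, 2}

For each x ∈ X, list the open sets U ∈ τ with x ∈ U, then check whether U ∩ (A ∖ {x}) ≠ ∅ for every such U.
  x = 1: opens ∋ x are {1, 2, 3}, {1, 2, 3, 4}; each meets A ∖ {1}, so x IS a limit point.
  x = 2: opens ∋ x are {2, 3}, {1, 2, 3}, {2, 3, 4}, {1, 2, 3, 4}; each meets A ∖ {2}, so x IS a limit point.
  x = 3: open {2, 3} ∋ x has {2, 3} ∩ (A ∖ {3}) = ∅, so x is NOT a limit point.
  x = 4: open {4} ∋ x has {4} ∩ (A ∖ {4}) = ∅, so x is NOT a limit point.
Collecting: A' = {1, 2}.


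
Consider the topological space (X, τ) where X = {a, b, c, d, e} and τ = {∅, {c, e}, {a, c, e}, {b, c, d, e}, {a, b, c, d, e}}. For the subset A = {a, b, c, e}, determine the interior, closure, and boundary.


int(A) = {a, c, e}, cl(A) = {a, b, c, d, e}, ∂A = {b, d}.

Closed sets in (X, τ) are complements of opens:
  closed(X, τ) = {∅, {a}, {b, d}, {a, b, d}, {a, b, c, d, e}}.
int(A) = ⋃ {U ∈ τ : U ⊆ A}. Opens contained in A: ∅, {c, e}, {a, c, e}.
Taking the union of these: int(A) = {a, c, e}.
cl(A) = ⋂ {C closed : A ⊆ C}. Closed sets containing A: {a, b, c, d, e}.
Intersecting these: cl(A) = {a, b, c, d, e}.
∂A = cl(A) ∖ int(A) = {a, b, c, d, e} ∖ {a, c, e} = {b, d}.


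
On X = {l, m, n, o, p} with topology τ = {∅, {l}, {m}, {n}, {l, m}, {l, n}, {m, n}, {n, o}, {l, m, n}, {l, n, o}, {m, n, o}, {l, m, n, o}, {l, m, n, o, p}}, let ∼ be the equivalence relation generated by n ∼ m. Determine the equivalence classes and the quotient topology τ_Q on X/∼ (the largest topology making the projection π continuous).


X/∼ = {[l], [m=n], [o], [p]}; |τ_Q| = 7.

Equivalence classes: [l], [m=n], [o], [p].
Quotient map π: X → X/∼ sends l ↦ [l], m ↦ [m=n], n ↦ [m=n], o ↦ [o], p ↦ [p].
For each subset V ⊆ X/∼, compute π^{-1}(V) ⊆ X and check whether π^{-1}(V) ∈ τ. V is open in τ_Q iff π^{-1}(V) ∈ τ.
  V = {}: π^{-1}(V) = ∅ ∈ τ ✓.
  V = {[l]}: π^{-1}(V) = {l} ∈ τ ✓.
  V = {[m=n]}: π^{-1}(V) = {m, n} ∈ τ ✓.
  V = {[l], [m=n]}: π^{-1}(V) = {l, m, n} ∈ τ ✓.
  V = {[o]}: π^{-1}(V) = {o} ∉ τ ✗.
  V = {[l], [o]}: π^{-1}(V) = {l, o} ∉ τ ✗.
  V = {[m=n], [o]}: π^{-1}(V) = {m, n, o} ∈ τ ✓.
  V = {[l], [m=n], [o]}: π^{-1}(V) = {l, m, n, o} ∈ τ ✓.
  V = {[p]}: π^{-1}(V) = {p} ∉ τ ✗.
  V = {[l], [p]}: π^{-1}(V) = {l, p} ∉ τ ✗.
  V = {[m=n], [p]}: π^{-1}(V) = {m, n, p} ∉ τ ✗.
  V = {[l], [m=n], [p]}: π^{-1}(V) = {l, m, n, p} ∉ τ ✗.
  V = {[o], [p]}: π^{-1}(V) = {o, p} ∉ τ ✗.
  V = {[l], [o], [p]}: π^{-1}(V) = {l, o, p} ∉ τ ✗.
  V = {[m=n], [o], [p]}: π^{-1}(V) = {m, n, o, p} ∉ τ ✗.
  V = {[l], [m=n], [o], [p]}: π^{-1}(V) = {l, m, n, o, p} ∈ τ ✓.
Open sets in the quotient: τ_Q = {{}, {[l]}, {[m=n]}, {[l], [m=n]}, {[m=n], [o]}, {[l], [m=n], [o]}, {[l], [m=n], [o], [p]}} (7 elements).
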